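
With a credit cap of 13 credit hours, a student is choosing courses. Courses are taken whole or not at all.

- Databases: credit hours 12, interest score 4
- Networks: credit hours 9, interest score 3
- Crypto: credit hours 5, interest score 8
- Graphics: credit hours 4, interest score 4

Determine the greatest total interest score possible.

12

Networks + Graphics: credit hours 9 + 4 = 13 ≤ 13, interest score 3 + 4 = 7.
Crypto: credit hours 5 ≤ 13, interest score 8.
Crypto + Graphics: credit hours 5 + 4 = 9 ≤ 13, interest score 8 + 4 = 12.
Best is Crypto and Graphics with total interest score 12.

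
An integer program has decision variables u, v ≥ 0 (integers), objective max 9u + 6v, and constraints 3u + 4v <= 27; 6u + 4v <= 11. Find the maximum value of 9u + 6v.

15

The continuous relaxation peaks at (1.83, 0) with value 16.50; rounding to a feasible lattice point costs some objective.
(u,v)=(1,1): 3·1+4·1=7≤27, 6·1+4·1=10≤11, objective 15.
(u,v)=(0,2): 3·0+4·2=8≤27, 6·0+4·2=8≤11, objective 12.
(u,v)=(1,0): 3·1+4·0=3≤27, 6·1+4·0=6≤11, objective 9.
The best lattice point is (1,1), giving 15.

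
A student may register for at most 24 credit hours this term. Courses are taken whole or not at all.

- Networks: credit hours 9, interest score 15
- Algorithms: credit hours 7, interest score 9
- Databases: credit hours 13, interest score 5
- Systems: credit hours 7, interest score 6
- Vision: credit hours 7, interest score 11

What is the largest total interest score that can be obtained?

35

Take Networks, Algorithms, and Vision: credit hours 9 + 7 + 7 = 23 ≤ 24, interest score 15 + 9 + 11 = 35.
No other feasible combination does better.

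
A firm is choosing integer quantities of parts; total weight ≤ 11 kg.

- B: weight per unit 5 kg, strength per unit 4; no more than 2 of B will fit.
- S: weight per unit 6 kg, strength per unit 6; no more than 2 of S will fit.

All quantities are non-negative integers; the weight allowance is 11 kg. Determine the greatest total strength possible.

10

2×B: weight 10 ≤ 11, strength 2·4 = 8.
1×B and 1×S: weight 11 ≤ 11, strength 1·4 + 1·6 = 10.
Best is 10.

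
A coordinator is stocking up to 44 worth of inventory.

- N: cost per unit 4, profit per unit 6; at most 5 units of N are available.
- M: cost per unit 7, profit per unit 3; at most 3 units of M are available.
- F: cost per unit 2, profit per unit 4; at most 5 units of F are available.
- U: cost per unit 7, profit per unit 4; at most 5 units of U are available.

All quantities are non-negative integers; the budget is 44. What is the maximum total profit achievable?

58

F has the best ratio (4/2); taking only F gives at most 5×4 = 20 (stopped by the supply cap of 5).
Mixing does better — 5×N, 5×F, and 2×U: cost 44 ≤ 44, profit 5·6 + 5·4 + 2·4 = 58.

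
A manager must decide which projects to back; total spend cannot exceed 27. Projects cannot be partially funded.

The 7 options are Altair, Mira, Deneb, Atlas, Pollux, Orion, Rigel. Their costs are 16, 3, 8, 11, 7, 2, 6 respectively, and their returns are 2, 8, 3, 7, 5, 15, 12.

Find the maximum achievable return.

43

Mira + Deneb + Pollux + Orion + Rigel: cost 3 + 8 + 7 + 2 + 6 = 26 ≤ 27, return 8 + 3 + 5 + 15 + 12 = 43.
Mira + Pollux + Orion + Rigel: cost 3 + 7 + 2 + 6 = 18 ≤ 27, return 8 + 5 + 15 + 12 = 40.
Mira + Atlas + Orion + Rigel: cost 3 + 11 + 2 + 6 = 22 ≤ 27, return 8 + 7 + 15 + 12 = 42.
Best is Mira, Deneb, Pollux, Orion, and Rigel with total return 43.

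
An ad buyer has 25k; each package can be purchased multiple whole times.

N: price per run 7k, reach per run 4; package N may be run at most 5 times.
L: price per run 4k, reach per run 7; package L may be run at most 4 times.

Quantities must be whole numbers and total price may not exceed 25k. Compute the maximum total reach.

32

Take 1×N and 4×L: price 23 ≤ 25, reach 1·4 + 4·7 = 32.
L has the best ratio (7/4) and is taken to its limit of 4; remaining capacity is filled optimally with the others.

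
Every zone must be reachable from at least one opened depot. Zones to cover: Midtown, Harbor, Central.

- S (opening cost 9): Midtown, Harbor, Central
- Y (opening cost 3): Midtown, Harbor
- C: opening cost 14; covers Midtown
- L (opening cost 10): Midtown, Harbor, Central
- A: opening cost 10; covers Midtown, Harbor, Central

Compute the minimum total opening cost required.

S alone covers Midtown, Harbor, Central — every zone.
Total opening cost: 9.

9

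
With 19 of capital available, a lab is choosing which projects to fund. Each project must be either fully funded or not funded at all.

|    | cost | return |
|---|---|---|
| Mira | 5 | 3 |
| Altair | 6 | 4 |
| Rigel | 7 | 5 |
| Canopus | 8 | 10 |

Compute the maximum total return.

This is a 0-1 knapsack instance.
Allowing fractional choices, the relaxed optimum would be about 17.7, but projects are indivisible.
Mira + Altair + Canopus: cost 5 + 6 + 8 = 19 ≤ 19, return 3 + 4 + 10 = 17.
Altair + Canopus: cost 6 + 8 = 14 ≤ 19, return 4 + 10 = 14.
Rigel + Canopus: cost 7 + 8 = 15 ≤ 19, return 5 + 10 = 15.
Best is Mira, Altair, and Canopus with total return 17.

17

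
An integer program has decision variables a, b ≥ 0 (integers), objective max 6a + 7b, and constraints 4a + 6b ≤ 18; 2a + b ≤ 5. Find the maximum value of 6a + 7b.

The continuous relaxation peaks at (1.5, 2) with value 23.00; rounding to a feasible lattice point costs some objective.
(a,b)=(0,3) is feasible, giving 21.
(a,b)=(1,2) is feasible, giving 20.
Maximum is 21 at (a,b)=(0,3).

21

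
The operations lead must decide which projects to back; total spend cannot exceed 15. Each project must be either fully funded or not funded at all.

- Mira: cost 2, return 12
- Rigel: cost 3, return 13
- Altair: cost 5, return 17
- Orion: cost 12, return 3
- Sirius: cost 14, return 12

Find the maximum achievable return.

Treat it as a binary knapsack problem.
Allowing fractional choices, the relaxed optimum would be about 46.3, but projects are indivisible.
Rigel + Altair: cost 3 + 5 = 8 ≤ 15, return 13 + 17 = 30.
Mira + Rigel + Altair: cost 2 + 3 + 5 = 10 ≤ 15, return 12 + 13 + 17 = 42.
Mira + Altair: cost 2 + 5 = 7 ≤ 15, return 12 + 17 = 29.
Best is Mira, Rigel, and Altair with total return 42.

42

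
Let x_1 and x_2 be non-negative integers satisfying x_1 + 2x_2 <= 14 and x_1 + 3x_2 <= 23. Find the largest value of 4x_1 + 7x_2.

(x_1,x_2)=(14,0): 1·14+2·0=14≤14, 1·14+3·0=14≤23, objective 56.
(x_1,x_2)=(13,0): 1·13+2·0=13≤14, 1·13+3·0=13≤23, objective 52.
Maximum is 56 at (x_1,x_2)=(14,0).

56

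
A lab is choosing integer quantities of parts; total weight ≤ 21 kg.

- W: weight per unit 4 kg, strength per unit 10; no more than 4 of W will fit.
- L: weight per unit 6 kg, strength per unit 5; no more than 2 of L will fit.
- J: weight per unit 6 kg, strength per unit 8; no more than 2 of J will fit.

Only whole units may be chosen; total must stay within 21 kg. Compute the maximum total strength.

3×W and 1×J: weight 18 ≤ 21, strength 3·10 + 1·8 = 38.
4×W: weight 16 ≤ 21, strength 4·10 = 40.
Best is 40.

40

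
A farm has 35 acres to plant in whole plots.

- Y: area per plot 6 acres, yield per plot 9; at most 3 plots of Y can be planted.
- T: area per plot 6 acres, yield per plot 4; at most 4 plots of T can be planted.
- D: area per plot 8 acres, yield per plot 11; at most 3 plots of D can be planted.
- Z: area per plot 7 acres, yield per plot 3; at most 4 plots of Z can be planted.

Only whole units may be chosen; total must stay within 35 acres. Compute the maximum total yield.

This is a bounded integer knapsack.
Take 3×Y and 2×D: area 34 ≤ 35, yield 3·9 + 2·11 = 49.
Y has the best ratio (9/6) and is taken to its limit of 3; remaining capacity is filled optimally with the others.

49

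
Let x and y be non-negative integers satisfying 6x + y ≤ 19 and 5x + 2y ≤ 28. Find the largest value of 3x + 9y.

126

(x,y)=(0,14): 6·0+1·14=14≤19, 5·0+2·14=28≤28, objective 126.
(x,y)=(0,13): 6·0+1·13=13≤19, 5·0+2·13=26≤28, objective 117.
Maximum is 126 at (x,y)=(0,14).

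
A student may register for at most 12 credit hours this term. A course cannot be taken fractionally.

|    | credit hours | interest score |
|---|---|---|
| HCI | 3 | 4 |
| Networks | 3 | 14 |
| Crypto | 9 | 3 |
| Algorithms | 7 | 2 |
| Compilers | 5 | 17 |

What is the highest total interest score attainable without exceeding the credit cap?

Allowing fractional choices, the relaxed optimum would be about 35.3, but courses are indivisible.
HCI + Networks + Compilers: credit hours 3 + 3 + 5 = 11 ≤ 12, interest score 4 + 14 + 17 = 35.
Networks + Compilers: credit hours 3 + 5 = 8 ≤ 12, interest score 14 + 17 = 31.
Best is HCI, Networks, and Compilers with total interest score 35.

35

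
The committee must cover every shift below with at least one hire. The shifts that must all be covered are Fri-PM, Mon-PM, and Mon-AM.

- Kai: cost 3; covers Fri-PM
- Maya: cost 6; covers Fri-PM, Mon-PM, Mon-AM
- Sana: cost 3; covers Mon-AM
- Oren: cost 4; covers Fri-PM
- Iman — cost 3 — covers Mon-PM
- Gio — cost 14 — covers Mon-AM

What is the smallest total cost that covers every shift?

6

Maya alone covers Fri-PM, Mon-PM, Mon-AM — every shift.
Total cost: 6.
No cover costs less than 6.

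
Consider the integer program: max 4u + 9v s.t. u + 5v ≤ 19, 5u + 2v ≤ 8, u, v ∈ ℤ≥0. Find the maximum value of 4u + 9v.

The continuous relaxation peaks at (0.087, 3.78) with value 34.39; rounding to a feasible lattice point costs some objective.
(u,v)=(0,3): 1·0+5·3=15≤19, 5·0+2·3=6≤8, objective 27.
(u,v)=(0,2): 1·0+5·2=10≤19, 5·0+2·2=4≤8, objective 18.
Maximum is 27 at (u,v)=(0,3).

27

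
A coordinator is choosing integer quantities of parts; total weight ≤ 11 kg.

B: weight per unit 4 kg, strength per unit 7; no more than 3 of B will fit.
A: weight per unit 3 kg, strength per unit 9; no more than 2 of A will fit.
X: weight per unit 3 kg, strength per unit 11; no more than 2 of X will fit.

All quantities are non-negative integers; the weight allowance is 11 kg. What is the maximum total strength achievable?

2×A and 1×X: weight 9 ≤ 11, strength 2·9 + 1·11 = 29.
1×A and 2×X: weight 9 ≤ 11, strength 1·9 + 2·11 = 31.
Best is 31.

31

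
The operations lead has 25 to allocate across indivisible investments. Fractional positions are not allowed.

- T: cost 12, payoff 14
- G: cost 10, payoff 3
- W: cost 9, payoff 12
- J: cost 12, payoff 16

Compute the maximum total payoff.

Take T and J: cost 12 + 12 = 24 ≤ 25, payoff 14 + 16 = 30.
No other feasible combination does better.

30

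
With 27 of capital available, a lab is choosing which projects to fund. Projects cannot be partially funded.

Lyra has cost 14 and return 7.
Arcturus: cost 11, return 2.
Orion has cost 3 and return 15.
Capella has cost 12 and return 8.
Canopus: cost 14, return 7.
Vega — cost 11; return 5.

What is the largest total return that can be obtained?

28

This is an integer program with binary decision variables.
Arcturus + Orion + Capella: cost 11 + 3 + 12 = 26 ≤ 27, return 2 + 15 + 8 = 25.
Orion + Capella + Vega: cost 3 + 12 + 11 = 26 ≤ 27, return 15 + 8 + 5 = 28.
Best is Orion, Capella, and Vega with total return 28.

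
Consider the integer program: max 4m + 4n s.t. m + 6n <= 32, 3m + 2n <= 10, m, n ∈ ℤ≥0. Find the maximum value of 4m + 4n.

(m,n)=(0,5): 1·0+6·5=30≤32, 3·0+2·5=10≤10, objective 20.
(m,n)=(0,4): 1·0+6·4=24≤32, 3·0+2·4=8≤10, objective 16.
Maximum is 20 at (m,n)=(0,5).

20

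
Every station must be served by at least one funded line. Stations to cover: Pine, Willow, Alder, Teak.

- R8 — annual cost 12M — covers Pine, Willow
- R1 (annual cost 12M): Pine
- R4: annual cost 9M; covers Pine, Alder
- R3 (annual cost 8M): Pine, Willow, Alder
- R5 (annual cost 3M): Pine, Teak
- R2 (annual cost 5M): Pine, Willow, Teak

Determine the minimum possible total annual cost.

This is a weighted set-cover instance.
Choose R3 and R5: together they cover Pine, Willow, Alder, Teak — every station.
Total annual cost: 8 + 3 = 11.
No cover costs less than 11.

11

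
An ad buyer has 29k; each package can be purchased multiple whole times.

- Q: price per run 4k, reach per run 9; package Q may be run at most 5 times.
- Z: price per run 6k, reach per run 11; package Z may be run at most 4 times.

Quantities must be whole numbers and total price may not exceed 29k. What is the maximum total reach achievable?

58

4×Q and 2×Z: price 28 ≤ 29, reach 4·9 + 2·11 = 58.
5×Q and 1×Z: price 26 ≤ 29, reach 5·9 + 1·11 = 56.
Best is 58.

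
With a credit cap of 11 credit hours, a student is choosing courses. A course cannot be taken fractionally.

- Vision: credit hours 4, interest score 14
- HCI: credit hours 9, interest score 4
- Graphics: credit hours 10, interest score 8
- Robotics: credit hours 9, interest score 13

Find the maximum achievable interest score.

14

This is a 0-1 knapsack instance.
Vision: credit hours 4 ≤ 11, interest score 14.
Graphics: credit hours 10 ≤ 11, interest score 8.
Robotics: credit hours 9 ≤ 11, interest score 13.
Best is Vision with total interest score 14.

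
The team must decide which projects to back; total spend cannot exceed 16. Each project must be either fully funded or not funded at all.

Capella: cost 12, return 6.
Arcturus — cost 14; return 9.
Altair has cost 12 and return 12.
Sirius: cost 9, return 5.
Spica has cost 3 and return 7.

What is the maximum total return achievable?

Take Altair and Spica: cost 12 + 3 = 15 ≤ 16, return 12 + 7 = 19.
No other feasible combination does better.

19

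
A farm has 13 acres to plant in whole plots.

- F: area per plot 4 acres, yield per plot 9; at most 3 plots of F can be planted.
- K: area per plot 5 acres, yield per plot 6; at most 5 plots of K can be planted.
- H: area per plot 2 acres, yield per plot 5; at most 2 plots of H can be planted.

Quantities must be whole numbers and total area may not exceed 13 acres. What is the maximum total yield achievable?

This is a bounded integer knapsack.
3×F: area 12 ≤ 13, yield 3·9 = 27.
2×F and 2×H: area 12 ≤ 13, yield 2·9 + 2·5 = 28.
Best is 28.

28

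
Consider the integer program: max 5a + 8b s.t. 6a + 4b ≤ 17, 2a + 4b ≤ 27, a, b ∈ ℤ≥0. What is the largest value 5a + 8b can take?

32

(a,b)=(0,4): 6·0+4·4=16≤17, 2·0+4·4=16≤27, objective 32.
(a,b)=(0,3): 6·0+4·3=12≤17, 2·0+4·3=12≤27, objective 24.
Maximum is 32 at (a,b)=(0,4).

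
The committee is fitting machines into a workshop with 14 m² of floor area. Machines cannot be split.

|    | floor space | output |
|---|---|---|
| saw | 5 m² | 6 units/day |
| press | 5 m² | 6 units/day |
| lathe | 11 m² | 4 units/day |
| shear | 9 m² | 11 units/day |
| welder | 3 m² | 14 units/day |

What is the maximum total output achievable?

26

This is a 0-1 knapsack instance.
Allowing fractional choices, the relaxed optimum would be about 27.4, but machines are indivisible.
saw + press + welder: floor space 5 + 5 + 3 = 13 ≤ 14, output 6 + 6 + 14 = 26.
shear + welder: floor space 9 + 3 = 12 ≤ 14, output 11 + 14 = 25.
Best is saw, press, and welder with total output 26.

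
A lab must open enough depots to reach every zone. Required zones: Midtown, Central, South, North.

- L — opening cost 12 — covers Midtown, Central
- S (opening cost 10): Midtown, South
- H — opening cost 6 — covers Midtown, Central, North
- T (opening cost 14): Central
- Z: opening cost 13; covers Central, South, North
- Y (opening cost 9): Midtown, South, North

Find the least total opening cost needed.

This is a weighted set-cover instance.
Choose H and Y: together they cover Midtown, Central, South, North — every zone.
Total opening cost: 6 + 9 = 15.
No cover costs less than 15.

15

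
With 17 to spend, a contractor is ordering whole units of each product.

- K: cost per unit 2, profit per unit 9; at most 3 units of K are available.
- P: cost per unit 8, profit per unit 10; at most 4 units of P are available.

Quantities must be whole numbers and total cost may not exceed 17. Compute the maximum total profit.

Take 3×K and 1×P: cost 14 ≤ 17, profit 3·9 + 1·10 = 37.
K has the best ratio (9/2) and is taken to its limit of 3; remaining capacity is filled optimally with the others.

37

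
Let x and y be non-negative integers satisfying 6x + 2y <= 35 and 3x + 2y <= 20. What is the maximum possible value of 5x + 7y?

(x,y)=(0,10): 6·0+2·10=20≤35, 3·0+2·10=20≤20, objective 70.
(x,y)=(0,9): 6·0+2·9=18≤35, 3·0+2·9=18≤20, objective 63.
No feasible integer point exceeds 70.

70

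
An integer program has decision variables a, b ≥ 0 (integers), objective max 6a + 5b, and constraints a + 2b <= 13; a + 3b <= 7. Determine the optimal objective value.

42

(a,b)=(7,0): 1·7+2·0=7≤13, 1·7+3·0=7≤7, objective 42.
(a,b)=(6,0): 1·6+2·0=6≤13, 1·6+3·0=6≤7, objective 36.
No feasible integer point exceeds 42.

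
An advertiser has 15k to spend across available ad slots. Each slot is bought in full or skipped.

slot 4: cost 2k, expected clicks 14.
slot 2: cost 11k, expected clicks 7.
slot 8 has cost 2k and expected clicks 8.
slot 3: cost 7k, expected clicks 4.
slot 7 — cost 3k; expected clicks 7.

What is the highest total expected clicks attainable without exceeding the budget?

33

Allowing fractional choices, the relaxed optimum would be about 34.1, but ad slots are indivisible.
slot 4 + slot 8 + slot 7: cost 2 + 2 + 3 = 7 ≤ 15, expected clicks 14 + 8 + 7 = 29.
slot 4 + slot 8 + slot 3 + slot 7: cost 2 + 2 + 7 + 3 = 14 ≤ 15, expected clicks 14 + 8 + 4 + 7 = 33.
Best is slot 4, slot 8, slot 3, and slot 7 with total expected clicks 33.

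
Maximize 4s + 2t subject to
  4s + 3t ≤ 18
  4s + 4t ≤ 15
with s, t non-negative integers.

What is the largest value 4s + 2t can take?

12

(s,t)=(3,0): 4·3+3·0=12≤18, 4·3+4·0=12≤15, objective 12.
(s,t)=(2,1): 4·2+3·1=11≤18, 4·2+4·1=12≤15, objective 10.
(s,t)=(2,0): 4·2+3·0=8≤18, 4·2+4·0=8≤15, objective 8.
Maximum is 12 at (s,t)=(3,0).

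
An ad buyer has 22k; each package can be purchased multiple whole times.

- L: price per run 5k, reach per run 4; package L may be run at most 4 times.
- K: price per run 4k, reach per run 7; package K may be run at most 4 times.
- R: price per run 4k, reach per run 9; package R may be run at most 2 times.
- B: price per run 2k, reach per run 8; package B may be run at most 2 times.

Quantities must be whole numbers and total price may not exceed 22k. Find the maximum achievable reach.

B has the best ratio (8/2); taking only B gives at most 2×8 = 16 (stopped by the supply cap of 2).
Mixing does better — 2×K, 2×R, and 2×B: price 20 ≤ 22, reach 2·7 + 2·9 + 2·8 = 48.

48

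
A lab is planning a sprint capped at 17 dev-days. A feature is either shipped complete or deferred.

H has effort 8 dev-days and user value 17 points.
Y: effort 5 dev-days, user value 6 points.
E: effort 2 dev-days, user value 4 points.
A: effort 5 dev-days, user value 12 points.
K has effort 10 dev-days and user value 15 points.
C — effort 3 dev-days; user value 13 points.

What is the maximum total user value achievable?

42

H + Y + C: effort 8 + 5 + 3 = 16 ≤ 17, user value 17 + 6 + 13 = 36.
Y + E + A + C: effort 5 + 2 + 5 + 3 = 15 ≤ 17, user value 6 + 4 + 12 + 13 = 35.
H + A + C: effort 8 + 5 + 3 = 16 ≤ 17, user value 17 + 12 + 13 = 42.
Best is H, A, and C with total user value 42.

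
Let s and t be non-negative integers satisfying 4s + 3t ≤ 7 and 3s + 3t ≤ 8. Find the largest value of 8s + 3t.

(s,t)=(1,1): 4·1+3·1=7≤7, 3·1+3·1=6≤8, objective 11.
(s,t)=(1,0): 4·1+3·0=4≤7, 3·1+3·0=3≤8, objective 8.
No feasible integer point exceeds 11.

11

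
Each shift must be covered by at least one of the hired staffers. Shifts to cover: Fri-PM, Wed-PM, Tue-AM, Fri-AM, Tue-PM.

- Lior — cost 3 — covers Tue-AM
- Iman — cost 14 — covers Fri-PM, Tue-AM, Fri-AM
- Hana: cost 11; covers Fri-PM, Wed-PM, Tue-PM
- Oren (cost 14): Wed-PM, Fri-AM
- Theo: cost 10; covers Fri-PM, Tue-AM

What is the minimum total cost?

25

The greedy cost-per-new-shift heuristic would pick Lior, Hana, and Iman for 28, but a cheaper cover exists.
Choose Iman and Hana: together they cover Fri-PM, Wed-PM, Tue-AM, Fri-AM, Tue-PM — every shift.
Total cost: 14 + 11 = 25.
No cover costs less than 25.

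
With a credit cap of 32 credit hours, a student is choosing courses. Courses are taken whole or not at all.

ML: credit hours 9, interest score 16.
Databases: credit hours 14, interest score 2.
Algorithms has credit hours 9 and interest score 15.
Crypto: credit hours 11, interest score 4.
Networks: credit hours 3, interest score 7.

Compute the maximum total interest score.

ML + Algorithms + Networks: credit hours 9 + 9 + 3 = 21 ≤ 32, interest score 16 + 15 + 7 = 38.
ML + Algorithms + Crypto: credit hours 9 + 9 + 11 = 29 ≤ 32, interest score 16 + 15 + 4 = 35.
ML + Algorithms + Crypto + Networks: credit hours 9 + 9 + 11 + 3 = 32 ≤ 32, interest score 16 + 15 + 4 + 7 = 42.
Best is ML, Algorithms, Crypto, and Networks with total interest score 42.

42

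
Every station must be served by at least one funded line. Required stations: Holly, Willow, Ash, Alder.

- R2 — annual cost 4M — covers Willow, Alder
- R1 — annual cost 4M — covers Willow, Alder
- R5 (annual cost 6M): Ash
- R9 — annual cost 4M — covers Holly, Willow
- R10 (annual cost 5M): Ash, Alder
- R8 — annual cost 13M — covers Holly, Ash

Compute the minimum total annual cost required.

The greedy cost-per-new-station heuristic would pick R2, R9, and R10 for 13, but a cheaper cover exists.
Choose R9 and R10: together they cover Holly, Willow, Ash, Alder — every station.
Total annual cost: 4 + 5 = 9.
No cover costs less than 9.

9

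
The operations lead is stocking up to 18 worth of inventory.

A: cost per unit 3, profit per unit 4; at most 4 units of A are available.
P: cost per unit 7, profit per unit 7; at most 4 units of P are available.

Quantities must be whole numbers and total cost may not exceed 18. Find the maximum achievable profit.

Take 3×A and 1×P: cost 16 ≤ 18, profit 3·4 + 1·7 = 19.
No other integer combination yields more.

19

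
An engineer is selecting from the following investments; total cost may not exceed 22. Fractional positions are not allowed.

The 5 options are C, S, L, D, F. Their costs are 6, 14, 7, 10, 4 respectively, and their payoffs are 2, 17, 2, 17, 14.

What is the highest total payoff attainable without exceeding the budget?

Allowing fractional choices, the relaxed optimum would be about 40.7, but investments are indivisible.
C + D + F: cost 6 + 10 + 4 = 20 ≤ 22, payoff 2 + 17 + 14 = 33.
L + D + F: cost 7 + 10 + 4 = 21 ≤ 22, payoff 2 + 17 + 14 = 33.
D + F: cost 10 + 4 = 14 ≤ 22, payoff 17 + 14 = 31.
The maximum payoff is 33; one optimal choice is C, D, and F.

33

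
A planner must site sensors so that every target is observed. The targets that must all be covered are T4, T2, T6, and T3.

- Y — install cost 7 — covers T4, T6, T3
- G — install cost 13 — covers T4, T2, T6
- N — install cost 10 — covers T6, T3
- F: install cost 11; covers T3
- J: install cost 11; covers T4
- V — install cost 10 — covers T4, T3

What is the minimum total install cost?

20

This is a weighted set-cover instance.
Choose Y and G: together they cover T4, T2, T6, T3 — every target.
Total install cost: 7 + 13 = 20.
No cover costs less than 20.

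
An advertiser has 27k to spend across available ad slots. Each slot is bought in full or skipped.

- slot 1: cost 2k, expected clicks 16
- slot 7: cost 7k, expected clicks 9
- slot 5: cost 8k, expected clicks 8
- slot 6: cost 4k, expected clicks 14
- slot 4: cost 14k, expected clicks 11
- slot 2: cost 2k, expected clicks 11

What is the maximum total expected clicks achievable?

58

slot 1 + slot 7 + slot 5 + slot 6 + slot 2: cost 2 + 7 + 8 + 4 + 2 = 23 ≤ 27, expected clicks 16 + 9 + 8 + 14 + 11 = 58.
slot 1 + slot 6 + slot 4 + slot 2: cost 2 + 4 + 14 + 2 = 22 ≤ 27, expected clicks 16 + 14 + 11 + 11 = 52.
slot 1 + slot 7 + slot 6 + slot 2: cost 2 + 7 + 4 + 2 = 15 ≤ 27, expected clicks 16 + 9 + 14 + 11 = 50.
Best is slot 1, slot 7, slot 5, slot 6, and slot 2 with total expected clicks 58.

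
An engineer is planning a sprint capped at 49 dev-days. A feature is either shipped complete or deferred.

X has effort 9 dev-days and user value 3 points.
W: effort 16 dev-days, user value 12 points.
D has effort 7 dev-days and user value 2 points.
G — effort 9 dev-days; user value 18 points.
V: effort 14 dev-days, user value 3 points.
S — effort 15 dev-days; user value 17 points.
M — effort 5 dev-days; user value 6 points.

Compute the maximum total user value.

53

Allowing fractional choices, the relaxed optimum would be about 54.3, but features are indivisible.
W + G + S + M: effort 16 + 9 + 15 + 5 = 45 ≤ 49, user value 12 + 18 + 17 + 6 = 53.
W + D + G + S: effort 16 + 7 + 9 + 15 = 47 ≤ 49, user value 12 + 2 + 18 + 17 = 49.
X + W + G + S: effort 9 + 16 + 9 + 15 = 49 ≤ 49, user value 3 + 12 + 18 + 17 = 50.
Best is W, G, S, and M with total user value 53.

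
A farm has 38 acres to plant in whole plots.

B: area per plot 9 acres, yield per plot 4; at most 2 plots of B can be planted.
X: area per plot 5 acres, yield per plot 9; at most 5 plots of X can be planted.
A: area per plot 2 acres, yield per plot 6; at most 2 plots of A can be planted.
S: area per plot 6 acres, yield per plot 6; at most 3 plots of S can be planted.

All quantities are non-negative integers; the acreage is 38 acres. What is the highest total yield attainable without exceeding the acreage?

1×B, 5×X, and 2×A: area 38 ≤ 38, yield 1·4 + 5·9 + 2·6 = 61.
5×X, 2×A, and 1×S: area 35 ≤ 38, yield 5·9 + 2·6 + 1·6 = 63.
Best is 63.

63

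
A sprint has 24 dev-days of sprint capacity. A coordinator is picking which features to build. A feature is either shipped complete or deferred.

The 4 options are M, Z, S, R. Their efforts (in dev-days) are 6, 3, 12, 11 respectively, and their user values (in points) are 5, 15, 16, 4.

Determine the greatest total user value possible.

This is a 0-1 knapsack instance.
Z + S: effort 3 + 12 = 15 ≤ 24, user value 15 + 16 = 31.
M + Z + S: effort 6 + 3 + 12 = 21 ≤ 24, user value 5 + 15 + 16 = 36.
Best is M, Z, and S with total user value 36.

36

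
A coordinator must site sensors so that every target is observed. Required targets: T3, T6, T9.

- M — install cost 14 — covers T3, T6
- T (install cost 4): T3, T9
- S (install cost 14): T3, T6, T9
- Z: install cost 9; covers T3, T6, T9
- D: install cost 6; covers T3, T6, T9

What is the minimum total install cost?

6

The greedy cost-per-new-target heuristic would pick T and D for 10, but a cheaper cover exists.
D alone covers T3, T6, T9 — every target.
Total install cost: 6.
No cover costs less than 6.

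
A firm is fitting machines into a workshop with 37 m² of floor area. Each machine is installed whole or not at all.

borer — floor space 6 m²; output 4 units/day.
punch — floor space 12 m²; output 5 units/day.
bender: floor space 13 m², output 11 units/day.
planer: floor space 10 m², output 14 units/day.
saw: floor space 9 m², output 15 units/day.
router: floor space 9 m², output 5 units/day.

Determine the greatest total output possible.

40

Allowing fractional choices, the relaxed optimum would be about 43.3, but machines are indivisible.
borer + planer + saw + router: floor space 6 + 10 + 9 + 9 = 34 ≤ 37, output 4 + 14 + 15 + 5 = 38.
bender + planer + saw: floor space 13 + 10 + 9 = 32 ≤ 37, output 11 + 14 + 15 = 40.
Best is bender, planer, and saw with total output 40.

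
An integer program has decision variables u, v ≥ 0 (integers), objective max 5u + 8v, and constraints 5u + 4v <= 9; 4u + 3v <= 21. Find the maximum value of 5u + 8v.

(u,v)=(0,2) is feasible, giving 16.
(u,v)=(1,1) is feasible, giving 13.
(u,v)=(0,1) is feasible, giving 8.
Maximum is 16 at (u,v)=(0,2).

16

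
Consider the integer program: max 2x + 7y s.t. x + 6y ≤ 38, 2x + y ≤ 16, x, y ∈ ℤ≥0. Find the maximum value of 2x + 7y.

46

The continuous relaxation peaks at (5.27, 5.45) with value 48.73; rounding to a feasible lattice point costs some objective.
(x,y)=(2,6): 1·2+6·6=38≤38, 2·2+1·6=10≤16, objective 46.
(x,y)=(5,5): 1·5+6·5=35≤38, 2·5+1·5=15≤16, objective 45.
(x,y)=(1,6): 1·1+6·6=37≤38, 2·1+1·6=8≤16, objective 44.
Maximum is 46 at (x,y)=(2,6).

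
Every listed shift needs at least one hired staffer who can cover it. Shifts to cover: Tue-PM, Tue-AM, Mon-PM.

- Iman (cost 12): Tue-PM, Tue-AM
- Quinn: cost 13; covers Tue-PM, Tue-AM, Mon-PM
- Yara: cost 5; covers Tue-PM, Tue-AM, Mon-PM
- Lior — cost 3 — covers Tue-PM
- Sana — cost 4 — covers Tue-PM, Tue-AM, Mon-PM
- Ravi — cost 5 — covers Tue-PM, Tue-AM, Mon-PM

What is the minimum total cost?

Sana alone covers Tue-PM, Tue-AM, Mon-PM — every shift.
Total cost: 4.
No cover costs less than 4.

4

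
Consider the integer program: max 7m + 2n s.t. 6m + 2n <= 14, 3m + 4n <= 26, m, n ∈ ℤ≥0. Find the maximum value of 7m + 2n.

The continuous relaxation peaks at (2.33, 0) with value 16.33; rounding to a feasible lattice point costs some objective.
(m,n)=(2,1): 6·2+2·1=14≤14, 3·2+4·1=10≤26, objective 16.
(m,n)=(2,0): 6·2+2·0=12≤14, 3·2+4·0=6≤26, objective 14.
(m,n)=(1,2): 6·1+2·2=10≤14, 3·1+4·2=11≤26, objective 11.
(m,n)=(1,1): 6·1+2·1=8≤14, 3·1+4·1=7≤26, objective 9.
The best lattice point is (2,1), giving 16.

16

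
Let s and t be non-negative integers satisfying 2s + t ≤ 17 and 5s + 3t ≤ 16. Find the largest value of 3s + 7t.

(s,t)=(0,5) is feasible, giving 35.
(s,t)=(0,4) is feasible, giving 28.
No feasible integer point exceeds 35.

35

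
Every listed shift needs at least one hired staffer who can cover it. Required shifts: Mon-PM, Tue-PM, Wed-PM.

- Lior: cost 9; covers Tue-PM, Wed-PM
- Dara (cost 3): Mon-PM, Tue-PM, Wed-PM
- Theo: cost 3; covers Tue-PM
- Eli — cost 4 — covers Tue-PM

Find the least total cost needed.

Dara alone covers Mon-PM, Tue-PM, Wed-PM — every shift.
Total cost: 3.
No cover costs less than 3.

3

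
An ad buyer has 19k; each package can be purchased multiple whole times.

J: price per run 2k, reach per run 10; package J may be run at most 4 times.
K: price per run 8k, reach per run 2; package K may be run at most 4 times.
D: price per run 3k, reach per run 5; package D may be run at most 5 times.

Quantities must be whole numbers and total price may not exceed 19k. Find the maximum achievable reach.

This is a bounded integer knapsack.
4×J and 3×D: price 17 ≤ 19, reach 4·10 + 3·5 = 55.
3×J and 4×D: price 18 ≤ 19, reach 3·10 + 4·5 = 50.
Best is 55.

55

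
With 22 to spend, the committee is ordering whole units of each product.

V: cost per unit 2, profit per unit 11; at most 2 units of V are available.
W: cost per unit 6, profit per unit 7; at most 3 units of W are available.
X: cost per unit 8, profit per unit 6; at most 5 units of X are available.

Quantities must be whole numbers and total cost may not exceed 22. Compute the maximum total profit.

2×V and 2×W: cost 16 ≤ 22, profit 2·11 + 2·7 = 36.
2×V and 3×W: cost 22 ≤ 22, profit 2·11 + 3·7 = 43.
Best is 43.

43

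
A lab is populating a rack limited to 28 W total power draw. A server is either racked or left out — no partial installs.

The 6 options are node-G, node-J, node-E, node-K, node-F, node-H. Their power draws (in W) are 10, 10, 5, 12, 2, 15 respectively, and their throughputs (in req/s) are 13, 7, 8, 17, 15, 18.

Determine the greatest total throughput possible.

Allowing fractional choices, the relaxed optimum would be about 51.7, but servers are indivisible.
node-G + node-J + node-E + node-F: power draw 10 + 10 + 5 + 2 = 27 ≤ 28, throughput 13 + 7 + 8 + 15 = 43.
node-G + node-K + node-F: power draw 10 + 12 + 2 = 24 ≤ 28, throughput 13 + 17 + 15 = 45.
node-G + node-F + node-H: power draw 10 + 2 + 15 = 27 ≤ 28, throughput 13 + 15 + 18 = 46.
Best is node-G, node-F, and node-H with total throughput 46.

46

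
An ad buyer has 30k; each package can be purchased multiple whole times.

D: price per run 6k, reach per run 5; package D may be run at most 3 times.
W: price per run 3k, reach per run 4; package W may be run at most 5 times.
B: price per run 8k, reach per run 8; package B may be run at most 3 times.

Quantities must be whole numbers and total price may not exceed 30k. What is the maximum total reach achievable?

Take 1×D, 5×W, and 1×B: price 29 ≤ 30, reach 1·5 + 5·4 + 1·8 = 33.
W has the best ratio (4/3) and is taken to its limit of 5; remaining capacity is filled optimally with the others.

33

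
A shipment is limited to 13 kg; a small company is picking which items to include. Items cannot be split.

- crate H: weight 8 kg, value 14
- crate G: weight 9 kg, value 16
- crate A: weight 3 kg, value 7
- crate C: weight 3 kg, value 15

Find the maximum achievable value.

31

crate H + crate C: weight 8 + 3 = 11 ≤ 13, value 14 + 15 = 29.
crate G + crate A: weight 9 + 3 = 12 ≤ 13, value 16 + 7 = 23.
crate G + crate C: weight 9 + 3 = 12 ≤ 13, value 16 + 15 = 31.
Best is crate G and crate C with total value 31.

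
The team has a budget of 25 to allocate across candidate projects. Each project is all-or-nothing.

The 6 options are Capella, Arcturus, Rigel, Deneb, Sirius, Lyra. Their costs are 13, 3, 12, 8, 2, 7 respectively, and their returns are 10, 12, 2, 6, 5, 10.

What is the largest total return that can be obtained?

This is a 0-1 knapsack instance.
Arcturus + Deneb + Sirius + Lyra: cost 3 + 8 + 2 + 7 = 20 ≤ 25, return 12 + 6 + 5 + 10 = 33.
Capella + Arcturus + Lyra: cost 13 + 3 + 7 = 23 ≤ 25, return 10 + 12 + 10 = 32.
Capella + Arcturus + Sirius + Lyra: cost 13 + 3 + 2 + 7 = 25 ≤ 25, return 10 + 12 + 5 + 10 = 37.
Best is Capella, Arcturus, Sirius, and Lyra with total return 37.

37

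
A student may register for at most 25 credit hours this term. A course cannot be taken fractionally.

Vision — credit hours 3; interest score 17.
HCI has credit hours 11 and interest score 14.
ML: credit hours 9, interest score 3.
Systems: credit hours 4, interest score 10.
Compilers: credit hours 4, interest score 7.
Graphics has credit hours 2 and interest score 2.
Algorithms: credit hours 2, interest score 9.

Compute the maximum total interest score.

57

Take Vision, HCI, Systems, Compilers, and Algorithms: credit hours 3 + 11 + 4 + 4 + 2 = 24 ≤ 25, interest score 17 + 14 + 10 + 7 + 9 = 57.
No other feasible combination does better.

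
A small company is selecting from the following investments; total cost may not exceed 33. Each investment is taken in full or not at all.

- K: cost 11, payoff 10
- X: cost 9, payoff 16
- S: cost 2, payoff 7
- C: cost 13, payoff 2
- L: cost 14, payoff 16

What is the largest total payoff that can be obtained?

K + X + S: cost 11 + 9 + 2 = 22 ≤ 33, payoff 10 + 16 + 7 = 33.
X + S + L: cost 9 + 2 + 14 = 25 ≤ 33, payoff 16 + 7 + 16 = 39.
Best is X, S, and L with total payoff 39.

39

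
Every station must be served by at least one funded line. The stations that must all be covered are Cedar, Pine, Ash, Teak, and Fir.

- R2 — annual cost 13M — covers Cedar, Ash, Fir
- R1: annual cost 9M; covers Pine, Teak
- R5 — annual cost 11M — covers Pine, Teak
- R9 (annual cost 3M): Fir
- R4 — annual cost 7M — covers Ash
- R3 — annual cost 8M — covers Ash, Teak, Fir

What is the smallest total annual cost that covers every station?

22

Choose R2 and R1: together they cover Cedar, Pine, Ash, Teak, Fir — every station.
Total annual cost: 13 + 9 = 22.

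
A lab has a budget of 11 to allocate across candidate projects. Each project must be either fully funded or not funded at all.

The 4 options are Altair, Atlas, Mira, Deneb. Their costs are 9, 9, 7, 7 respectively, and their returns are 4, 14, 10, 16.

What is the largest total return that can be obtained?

Take Deneb: cost 7 ≤ 11, return 16.
No other feasible combination does better.

16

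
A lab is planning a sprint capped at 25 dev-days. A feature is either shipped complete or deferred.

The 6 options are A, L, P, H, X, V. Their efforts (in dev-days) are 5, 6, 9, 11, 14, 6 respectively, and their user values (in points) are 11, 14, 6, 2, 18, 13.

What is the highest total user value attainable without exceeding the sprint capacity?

43

A + X + V: effort 5 + 14 + 6 = 25 ≤ 25, user value 11 + 18 + 13 = 42.
A + L + X: effort 5 + 6 + 14 = 25 ≤ 25, user value 11 + 14 + 18 = 43.
Best is A, L, and X with total user value 43.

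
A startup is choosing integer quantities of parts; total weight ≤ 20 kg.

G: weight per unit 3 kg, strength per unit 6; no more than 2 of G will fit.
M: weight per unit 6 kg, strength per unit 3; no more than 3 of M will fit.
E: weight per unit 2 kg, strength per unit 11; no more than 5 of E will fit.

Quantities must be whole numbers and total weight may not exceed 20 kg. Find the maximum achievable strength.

67

E has the best ratio (11/2); taking only E gives at most 5×11 = 55 (stopped by the supply cap of 5).
Mixing does better — 2×G and 5×E: weight 16 ≤ 20, strength 2·6 + 5·11 = 67.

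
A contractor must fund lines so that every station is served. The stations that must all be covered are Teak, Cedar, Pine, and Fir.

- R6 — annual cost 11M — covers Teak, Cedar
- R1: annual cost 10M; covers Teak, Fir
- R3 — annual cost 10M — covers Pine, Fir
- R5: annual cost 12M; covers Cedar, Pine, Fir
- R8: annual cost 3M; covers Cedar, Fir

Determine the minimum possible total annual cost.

21

Choose R6 and R3: together they cover Teak, Cedar, Pine, Fir — every station.
Total annual cost: 11 + 10 = 21.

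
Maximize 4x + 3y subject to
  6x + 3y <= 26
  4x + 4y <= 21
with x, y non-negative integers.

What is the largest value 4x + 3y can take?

Relaxing integrality, the LP optimum is 19.17 at (x,y) = (3.42, 1.83), which is not an integer point.
(x,y)=(3,2) is feasible, giving 18.
(x,y)=(2,3) is feasible, giving 17.
(x,y)=(4,0) is feasible, giving 16.
Maximum is 18 at (x,y)=(3,2).

18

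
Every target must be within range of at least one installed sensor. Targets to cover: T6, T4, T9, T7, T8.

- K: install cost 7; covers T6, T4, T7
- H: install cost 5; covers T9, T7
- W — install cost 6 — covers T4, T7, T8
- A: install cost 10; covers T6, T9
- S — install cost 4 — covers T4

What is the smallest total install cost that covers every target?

16

Choose W and A: together they cover T6, T4, T9, T7, T8 — every target.
Total install cost: 6 + 10 = 16.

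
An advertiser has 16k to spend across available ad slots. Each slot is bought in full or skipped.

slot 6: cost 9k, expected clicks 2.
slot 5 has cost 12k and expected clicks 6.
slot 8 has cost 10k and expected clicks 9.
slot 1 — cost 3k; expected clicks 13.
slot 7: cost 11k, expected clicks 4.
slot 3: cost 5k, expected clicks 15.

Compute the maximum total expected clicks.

Allowing fractional choices, the relaxed optimum would be about 35.2, but ad slots are indivisible.
slot 8 + slot 1: cost 10 + 3 = 13 ≤ 16, expected clicks 9 + 13 = 22.
slot 1 + slot 3: cost 3 + 5 = 8 ≤ 16, expected clicks 13 + 15 = 28.
slot 8 + slot 3: cost 10 + 5 = 15 ≤ 16, expected clicks 9 + 15 = 24.
Best is slot 1 and slot 3 with total expected clicks 28.

28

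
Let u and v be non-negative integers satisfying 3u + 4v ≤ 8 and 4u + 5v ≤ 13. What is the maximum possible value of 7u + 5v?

14

The continuous relaxation peaks at (2.67, 0) with value 18.67; rounding to a feasible lattice point costs some objective.
(u,v)=(2,0): 3·2+4·0=6≤8, 4·2+5·0=8≤13, objective 14.
(u,v)=(1,1): 3·1+4·1=7≤8, 4·1+5·1=9≤13, objective 12.
(u,v)=(1,0): 3·1+4·0=3≤8, 4·1+5·0=4≤13, objective 7.
No feasible integer point exceeds 14.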